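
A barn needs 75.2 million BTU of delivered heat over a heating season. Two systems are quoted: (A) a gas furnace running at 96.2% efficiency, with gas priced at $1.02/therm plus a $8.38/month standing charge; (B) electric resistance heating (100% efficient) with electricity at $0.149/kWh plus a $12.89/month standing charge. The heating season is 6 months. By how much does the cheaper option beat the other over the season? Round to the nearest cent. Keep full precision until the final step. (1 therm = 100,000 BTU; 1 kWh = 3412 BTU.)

Heat load = 75.2 × 10⁶ BTU = 75,200,000 BTU
Gas: input = 75,200,000 / 0.962 = 78,170,478 BTU = 781.7 therm → 781.7 × $1.02 = $797.34; + 6 × $8.38 standing = $847.62
Electric: 75,200,000 BTU / 3412 = 22,040 kWh → × $0.149 = $3,283.94; + 6 × $12.89 standing = $3,361.28
Difference = |$847.62 − $3,361.28| = $2,513.66

$2513.66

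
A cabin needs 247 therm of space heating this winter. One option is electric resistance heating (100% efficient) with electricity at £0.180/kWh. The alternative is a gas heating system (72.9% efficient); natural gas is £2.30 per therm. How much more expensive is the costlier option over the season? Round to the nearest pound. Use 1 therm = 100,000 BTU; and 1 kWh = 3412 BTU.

Heat load = 247 therm × 100,000 = 24,700,000 BTU
Gas: input = 24,700,000 / 0.729 = 33,882,030 BTU = 338.8 therm → 338.8 × £2.30 = £779.29
Electric: 24,700,000 BTU / 3412 = 7,239 kWh → × £0.180 = £1,303.05
Difference = |£779.29 − £1,303.05| = £523.76 ≈ £524

£524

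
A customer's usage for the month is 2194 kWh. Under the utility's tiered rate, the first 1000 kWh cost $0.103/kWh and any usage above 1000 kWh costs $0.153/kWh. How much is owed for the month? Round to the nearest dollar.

$286

First 1000 kWh × $0.103 = $103.00
Remaining 1194 kWh × $0.153 = $182.68
Total = $285.68 ≈ $286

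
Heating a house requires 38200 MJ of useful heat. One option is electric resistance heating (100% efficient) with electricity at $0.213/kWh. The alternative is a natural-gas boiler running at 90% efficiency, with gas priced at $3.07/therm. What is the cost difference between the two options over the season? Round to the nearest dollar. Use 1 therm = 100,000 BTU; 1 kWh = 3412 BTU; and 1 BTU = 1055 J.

Heat load = 38200 MJ = 38,200,000,000 J / 1055 = 36,208,531 BTU
Gas: input = 36,208,531 / 0.90 = 40,231,701 BTU = 402.3 therm → 402.3 × $3.07 = $1,235.11
Electric: 36,208,531 BTU / 3412 = 10,610 kWh → × $0.213 = $2,260.38
Difference = |$1,235.11 − $2,260.38| = $1,025.27 ≈ $1025

$1025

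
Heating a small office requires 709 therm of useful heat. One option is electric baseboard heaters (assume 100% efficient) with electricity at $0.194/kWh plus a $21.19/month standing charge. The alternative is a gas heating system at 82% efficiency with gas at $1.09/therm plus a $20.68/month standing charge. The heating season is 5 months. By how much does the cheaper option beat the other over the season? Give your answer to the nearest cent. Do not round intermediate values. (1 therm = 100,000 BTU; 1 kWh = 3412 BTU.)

$3091.34

Heat load = 709 therm × 100,000 = 70,900,000 BTU
Gas: input = 70,900,000 / 0.820 = 86,463,415 BTU = 864.6 therm → 864.6 × $1.09 = $942.45; + 5 × $20.68 standing = $1,045.85
Electric: 70,900,000 BTU / 3412 = 20,780 kWh → × $0.194 = $4,031.24; + 5 × $21.19 standing = $4,137.19
Difference = |$1,045.85 − $4,137.19| = $3,091.34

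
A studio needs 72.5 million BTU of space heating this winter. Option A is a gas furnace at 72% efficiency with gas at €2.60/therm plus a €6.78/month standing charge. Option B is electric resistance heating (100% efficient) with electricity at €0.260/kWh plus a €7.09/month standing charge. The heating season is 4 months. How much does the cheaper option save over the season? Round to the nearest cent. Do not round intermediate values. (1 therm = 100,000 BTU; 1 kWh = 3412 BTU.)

Heat load = 72.5 × 10⁶ BTU = 72,500,000 BTU
Gas: input = 72,500,000 / 0.72 = 100,694,444 BTU = 1,007 therm → 1,007 × €2.60 = €2,618.06; + 4 × €6.78 standing = €2,645.18
Electric: 72,500,000 BTU / 3412 = 21,250 kWh → × €0.260 = €5,524.62; + 4 × €7.09 standing = €5,552.98
Difference = |€2,645.18 − €5,552.98| = €2,907.80

€2907.80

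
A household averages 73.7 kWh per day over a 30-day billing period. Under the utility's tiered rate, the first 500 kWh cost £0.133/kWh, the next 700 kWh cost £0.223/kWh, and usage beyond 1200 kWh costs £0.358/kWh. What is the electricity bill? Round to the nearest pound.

£585

Usage = 73.7 kWh/day × 30 days = 2211 kWh
First 500 kWh × £0.133 = £66.50
Next 700 kWh × £0.223 = £156.10
Remaining 1011 kWh × £0.358 = £361.94
Total = £584.54 ≈ £585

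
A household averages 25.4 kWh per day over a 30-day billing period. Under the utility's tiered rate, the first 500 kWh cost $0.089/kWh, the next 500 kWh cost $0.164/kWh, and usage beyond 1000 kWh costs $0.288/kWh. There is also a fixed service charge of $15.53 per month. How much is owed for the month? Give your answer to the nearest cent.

Usage = 25.4 kWh/day × 30 days = 762 kWh
First 500 kWh × $0.089 = $44.50
Next 262 kWh × $0.164 = $42.97
Remaining tier: 0 kWh (not reached)
Energy charge = $87.47; + service $15.53 = $103.00

$103.00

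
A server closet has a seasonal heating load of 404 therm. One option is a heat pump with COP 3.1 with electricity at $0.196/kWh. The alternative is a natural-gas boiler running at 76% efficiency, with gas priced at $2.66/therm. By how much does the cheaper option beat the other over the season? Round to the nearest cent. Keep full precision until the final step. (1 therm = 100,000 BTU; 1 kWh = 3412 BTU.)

Heat load = 404 therm × 100,000 = 40,400,000 BTU
Gas: input = 40,400,000 / 0.76 = 53,157,895 BTU = 531.6 therm → 531.6 × $2.66 = $1,414.00
Heat pump: 40,400,000 BTU / 3412 = 11,840 kWh heat; / 3.1 = 3,820 kWh in → × $0.196 = $748.63
Difference = |$1,414.00 − $748.63| = $665.37

$665.37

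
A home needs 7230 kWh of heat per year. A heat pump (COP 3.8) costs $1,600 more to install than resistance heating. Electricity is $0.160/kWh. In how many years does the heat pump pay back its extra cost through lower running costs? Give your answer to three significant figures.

1.88 years

Resistance: 7230 kWh × $0.160 = $1,156.80/yr
Heat pump: 7230 / 3.8 = 1903 kWh in → × $0.160 = $304.42/yr
Annual savings = $852.38
Payback = $1,600 / $852.38 = 1.88 years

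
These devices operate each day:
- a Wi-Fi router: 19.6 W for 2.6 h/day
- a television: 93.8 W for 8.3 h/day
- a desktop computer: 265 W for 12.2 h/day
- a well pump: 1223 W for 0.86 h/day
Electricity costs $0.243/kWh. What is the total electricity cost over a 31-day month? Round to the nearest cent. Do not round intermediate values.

$38.53

Wi-Fi router: 19.6 W × 2.6 h × 31 d = 1,580 Wh = 1.58 kWh
television: 93.8 W × 8.3 h × 31 d = 24,135 Wh = 24.13 kWh
desktop computer: 265 W × 12.2 h × 31 d = 100,223 Wh = 100.2 kWh
well pump: 1223 W × 0.86 h × 31 d = 32,605 Wh = 32.61 kWh
Total energy = 1.58 + 24.13 + 100.2 + 32.61 = 158.5 kWh
Cost = 158.5 kWh × $0.243 = $38.53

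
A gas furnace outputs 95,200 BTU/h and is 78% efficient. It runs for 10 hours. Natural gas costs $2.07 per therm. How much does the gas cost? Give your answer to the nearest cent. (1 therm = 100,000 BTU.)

$25.26

Heat delivered = 95,200 BTU/h × 10 h = 952,000 BTU
Gas input = 952,000 / 0.78 = 1,220,513 BTU
= 1,220,513 / 100,000 = 12.21 therm
Cost = 12.21 × $2.07/therm = $25.26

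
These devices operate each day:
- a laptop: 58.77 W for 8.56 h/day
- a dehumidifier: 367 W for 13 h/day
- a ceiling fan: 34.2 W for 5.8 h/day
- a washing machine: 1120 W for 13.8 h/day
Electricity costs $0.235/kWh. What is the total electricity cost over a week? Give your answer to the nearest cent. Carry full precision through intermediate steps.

$34.43

laptop: 58.77 W × 8.56 h × 7 d = 3,521 Wh = 3.521 kWh
dehumidifier: 367 W × 13 h × 7 d = 33,397 Wh = 33.4 kWh
ceiling fan: 34.2 W × 5.8 h × 7 d = 1,389 Wh = 1.389 kWh
washing machine: 1120 W × 13.8 h × 7 d = 108,192 Wh = 108.2 kWh
Total energy = 3.521 + 33.4 + 1.389 + 108.2 = 146.5 kWh
Cost = 146.5 kWh × $0.235 = $34.43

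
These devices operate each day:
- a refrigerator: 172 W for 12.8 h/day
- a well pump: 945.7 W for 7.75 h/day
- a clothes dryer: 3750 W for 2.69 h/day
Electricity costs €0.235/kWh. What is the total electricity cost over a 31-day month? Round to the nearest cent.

refrigerator: 172 W × 12.8 h × 31 d = 68,250 Wh = 68.25 kWh
well pump: 945.7 W × 7.75 h × 31 d = 227,204 Wh = 227.2 kWh
clothes dryer: 3750 W × 2.69 h × 31 d = 312,712 Wh = 312.7 kWh
Total energy = 68.25 + 227.2 + 312.7 = 608.2 kWh
Cost = 608.2 kWh × €0.235 = €142.92

€142.92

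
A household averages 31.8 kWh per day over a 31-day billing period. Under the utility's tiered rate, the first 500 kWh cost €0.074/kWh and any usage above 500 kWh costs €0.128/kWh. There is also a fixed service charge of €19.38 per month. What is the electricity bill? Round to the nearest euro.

€119

Usage = 31.8 kWh/day × 31 days = 985.8 kWh
First 500 kWh × €0.074 = €37.00
Remaining 485.8 kWh × €0.128 = €62.18
Energy charge = €99.18; + service €19.38 = €118.56 ≈ €119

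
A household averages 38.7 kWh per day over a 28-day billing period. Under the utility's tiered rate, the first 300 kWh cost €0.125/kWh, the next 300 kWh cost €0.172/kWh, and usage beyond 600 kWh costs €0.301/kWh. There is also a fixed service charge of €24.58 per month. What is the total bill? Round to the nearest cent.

Usage = 38.7 kWh/day × 28 days = 1083.6 kWh
First 300 kWh × €0.125 = €37.50
Next 300 kWh × €0.172 = €51.60
Remaining 483.6 kWh × €0.301 = €145.56
Energy charge = €234.66; + service €24.58 = €259.24

€259.24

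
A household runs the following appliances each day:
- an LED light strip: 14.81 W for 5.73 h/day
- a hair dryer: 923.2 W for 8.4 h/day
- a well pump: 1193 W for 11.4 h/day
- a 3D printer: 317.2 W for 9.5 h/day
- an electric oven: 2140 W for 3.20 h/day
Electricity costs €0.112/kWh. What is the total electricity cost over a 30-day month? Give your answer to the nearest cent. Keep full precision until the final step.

€105.17

LED light strip: 14.81 W × 5.73 h × 30 d = 2,546 Wh = 2.546 kWh
hair dryer: 923.2 W × 8.4 h × 30 d = 232,646 Wh = 232.6 kWh
well pump: 1193 W × 11.4 h × 30 d = 408,006 Wh = 408 kWh
3D printer: 317.2 W × 9.5 h × 30 d = 90,402 Wh = 90.4 kWh
electric oven: 2140 W × 3.20 h × 30 d = 205,440 Wh = 205.4 kWh
Total energy = 2.546 + 232.6 + 408 + 90.4 + 205.4 = 939 kWh
Cost = 939 kWh × €0.112 = €105.17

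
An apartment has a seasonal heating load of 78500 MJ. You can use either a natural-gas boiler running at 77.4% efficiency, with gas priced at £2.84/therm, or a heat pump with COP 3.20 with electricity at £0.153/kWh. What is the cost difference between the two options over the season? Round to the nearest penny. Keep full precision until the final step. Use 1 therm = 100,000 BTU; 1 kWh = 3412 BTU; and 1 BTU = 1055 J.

£1687.52

Heat load = 78500 MJ = 78,500,000,000 J / 1055 = 74,407,583 BTU
Gas: input = 74,407,583 / 0.774 = 96,133,828 BTU = 961.3 therm → 961.3 × £2.84 = £2,730.20
Heat pump: 74,407,583 BTU / 3412 = 21,810 kWh heat; / 3.20 = 6,815 kWh in → × £0.153 = £1,042.68
Difference = |£2,730.20 − £1,042.68| = £1,687.52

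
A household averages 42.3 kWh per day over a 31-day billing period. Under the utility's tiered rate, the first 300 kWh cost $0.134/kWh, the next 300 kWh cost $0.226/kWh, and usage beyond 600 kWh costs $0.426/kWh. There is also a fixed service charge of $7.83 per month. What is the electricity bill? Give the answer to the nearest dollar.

$419

Usage = 42.3 kWh/day × 31 days = 1311.3 kWh
First 300 kWh × $0.134 = $40.20
Next 300 kWh × $0.226 = $67.80
Remaining 711.3 kWh × $0.426 = $303.01
Energy charge = $411.01; + service $7.83 = $418.84 ≈ $419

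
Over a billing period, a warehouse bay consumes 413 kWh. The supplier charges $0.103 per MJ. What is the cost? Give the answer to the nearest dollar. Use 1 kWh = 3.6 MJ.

413 kWh × (3.6 MJ/kWh) = 1,487 MJ
Cost = 1,487 MJ × $0.103/MJ = $153.14 ≈ $153

$153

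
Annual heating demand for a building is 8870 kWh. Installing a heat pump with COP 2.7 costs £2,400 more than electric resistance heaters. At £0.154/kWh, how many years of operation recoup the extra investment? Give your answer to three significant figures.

2.79 years

Resistance: 8870 kWh × £0.154 = £1,365.98/yr
Heat pump: 8870 / 2.7 = 3285 kWh in → × £0.154 = £505.92/yr
Annual savings = £860.06
Payback = £2,400 / £860.06 = 2.79 years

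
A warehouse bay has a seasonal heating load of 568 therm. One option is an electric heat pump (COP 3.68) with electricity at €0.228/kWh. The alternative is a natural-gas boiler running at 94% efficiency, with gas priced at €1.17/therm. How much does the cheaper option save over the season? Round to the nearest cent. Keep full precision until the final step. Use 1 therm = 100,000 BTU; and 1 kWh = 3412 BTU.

€324.42

Heat load = 568 therm × 100,000 = 56,800,000 BTU
Gas: input = 56,800,000 / 0.94 = 60,425,532 BTU = 604.3 therm → 604.3 × €1.17 = €706.98
Heat pump: 56,800,000 BTU / 3412 = 16,650 kWh heat; / 3.68 = 4,524 kWh in → × €0.228 = €1,031.40
Difference = |€706.98 − €1,031.40| = €324.42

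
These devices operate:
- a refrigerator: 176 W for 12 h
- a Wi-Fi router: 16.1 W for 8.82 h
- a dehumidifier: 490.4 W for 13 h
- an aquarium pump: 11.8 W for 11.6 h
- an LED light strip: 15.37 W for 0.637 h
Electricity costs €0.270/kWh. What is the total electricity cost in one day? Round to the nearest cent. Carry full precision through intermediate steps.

€2.37

refrigerator: 176 W × 12 h = 2,112 Wh = 2.112 kWh
Wi-Fi router: 16.1 W × 8.82 h = 142 Wh = 0.142 kWh
dehumidifier: 490.4 W × 13 h = 6,375 Wh = 6.375 kWh
aquarium pump: 11.8 W × 11.6 h = 137 Wh = 0.1369 kWh
LED light strip: 15.37 W × 0.637 h = 10 Wh = 0.009791 kWh
Total energy = 2.112 + 0.142 + 6.375 + 0.1369 + 0.009791 = 8.776 kWh
Cost = 8.776 kWh × €0.270 = €2.37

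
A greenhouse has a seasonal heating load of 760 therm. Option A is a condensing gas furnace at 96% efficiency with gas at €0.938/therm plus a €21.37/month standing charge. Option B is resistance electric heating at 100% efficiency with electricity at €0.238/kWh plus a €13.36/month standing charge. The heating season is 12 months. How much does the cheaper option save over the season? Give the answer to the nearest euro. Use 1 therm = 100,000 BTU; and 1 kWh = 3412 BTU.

€4463

Heat load = 760 therm × 100,000 = 76,000,000 BTU
Gas: input = 76,000,000 / 0.96 = 79,166,667 BTU = 791.7 therm → 791.7 × €0.938 = €742.58; + 12 × €21.37 standing = €999.02
Electric: 76,000,000 BTU / 3412 = 22,270 kWh → × €0.238 = €5,301.29; + 12 × €13.36 standing = €5,461.61
Difference = |€999.02 − €5,461.61| = €4,462.59 ≈ €4463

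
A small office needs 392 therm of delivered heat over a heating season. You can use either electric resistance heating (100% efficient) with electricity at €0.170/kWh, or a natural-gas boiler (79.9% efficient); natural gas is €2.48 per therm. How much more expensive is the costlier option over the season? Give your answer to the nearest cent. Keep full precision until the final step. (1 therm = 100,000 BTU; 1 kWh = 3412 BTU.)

€736.39

Heat load = 392 therm × 100,000 = 39,200,000 BTU
Gas: input = 39,200,000 / 0.799 = 49,061,327 BTU = 490.6 therm → 490.6 × €2.48 = €1,216.72
Electric: 39,200,000 BTU / 3412 = 11,490 kWh → × €0.170 = €1,953.11
Difference = |€1,216.72 − €1,953.11| = €736.39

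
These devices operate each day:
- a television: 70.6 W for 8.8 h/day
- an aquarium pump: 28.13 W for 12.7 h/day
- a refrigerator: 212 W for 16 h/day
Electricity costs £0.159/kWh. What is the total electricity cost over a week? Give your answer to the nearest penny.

£4.86

television: 70.6 W × 8.8 h × 7 d = 4,349 Wh = 4.349 kWh
aquarium pump: 28.13 W × 12.7 h × 7 d = 2,501 Wh = 2.501 kWh
refrigerator: 212 W × 16 h × 7 d = 23,744 Wh = 23.74 kWh
Total energy = 4.349 + 2.501 + 23.74 = 30.59 kWh
Cost = 30.59 kWh × £0.159 = £4.86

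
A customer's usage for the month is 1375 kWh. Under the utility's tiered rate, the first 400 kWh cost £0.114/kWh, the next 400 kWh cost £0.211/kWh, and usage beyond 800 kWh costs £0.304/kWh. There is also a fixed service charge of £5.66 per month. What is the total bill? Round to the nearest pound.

£310

First 400 kWh × £0.114 = £45.60
Next 400 kWh × £0.211 = £84.40
Remaining 575 kWh × £0.304 = £174.80
Energy charge = £304.80; + service £5.66 = £310.46 ≈ £310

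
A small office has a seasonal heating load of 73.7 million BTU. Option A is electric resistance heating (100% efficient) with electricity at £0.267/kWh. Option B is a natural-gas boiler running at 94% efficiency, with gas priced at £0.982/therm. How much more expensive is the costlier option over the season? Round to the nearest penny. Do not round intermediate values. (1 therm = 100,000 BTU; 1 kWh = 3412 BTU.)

Heat load = 73.7 × 10⁶ BTU = 73,700,000 BTU
Gas: input = 73,700,000 / 0.94 = 78,404,255 BTU = 784 therm → 784 × £0.982 = £769.93
Electric: 73,700,000 BTU / 3412 = 21,600 kWh → × £0.267 = £5,767.26
Difference = |£769.93 − £5,767.26| = £4,997.33

£4997.33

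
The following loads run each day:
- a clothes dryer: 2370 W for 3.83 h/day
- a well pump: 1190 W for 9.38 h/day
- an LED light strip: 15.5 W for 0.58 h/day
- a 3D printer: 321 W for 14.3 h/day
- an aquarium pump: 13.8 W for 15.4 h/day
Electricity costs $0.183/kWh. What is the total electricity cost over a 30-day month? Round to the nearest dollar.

clothes dryer: 2370 W × 3.83 h × 30 d = 272,313 Wh = 272.3 kWh
well pump: 1190 W × 9.38 h × 30 d = 334,866 Wh = 334.9 kWh
LED light strip: 15.5 W × 0.58 h × 30 d = 270 Wh = 0.2697 kWh
3D printer: 321 W × 14.3 h × 30 d = 137,709 Wh = 137.7 kWh
aquarium pump: 13.8 W × 15.4 h × 30 d = 6,376 Wh = 6.376 kWh
Total energy = 272.3 + 334.9 + 0.2697 + 137.7 + 6.376 = 751.5 kWh
Cost = 751.5 kWh × $0.183 = $137.53 ≈ $138

$138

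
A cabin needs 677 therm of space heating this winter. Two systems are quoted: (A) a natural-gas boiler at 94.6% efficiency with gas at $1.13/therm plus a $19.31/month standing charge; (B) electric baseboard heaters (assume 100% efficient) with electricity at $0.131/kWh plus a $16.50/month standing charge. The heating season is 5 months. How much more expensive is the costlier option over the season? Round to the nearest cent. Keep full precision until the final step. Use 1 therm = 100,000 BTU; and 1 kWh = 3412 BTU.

$1776.54

Heat load = 677 therm × 100,000 = 67,700,000 BTU
Gas: input = 67,700,000 / 0.946 = 71,564,482 BTU = 715.6 therm → 715.6 × $1.13 = $808.68; + 5 × $19.31 standing = $905.23
Electric: 67,700,000 BTU / 3412 = 19,840 kWh → × $0.131 = $2,599.27; + 5 × $16.50 standing = $2,681.77
Difference = |$905.23 − $2,681.77| = $1,776.54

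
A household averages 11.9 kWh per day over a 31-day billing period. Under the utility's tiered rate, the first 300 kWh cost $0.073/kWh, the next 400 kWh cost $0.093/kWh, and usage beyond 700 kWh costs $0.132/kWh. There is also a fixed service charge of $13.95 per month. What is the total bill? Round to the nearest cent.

$42.26

Usage = 11.9 kWh/day × 31 days = 368.9 kWh
First 300 kWh × $0.073 = $21.90
Next 68.9 kWh × $0.093 = $6.41
Remaining tier: 0 kWh (not reached)
Energy charge = $28.31; + service $13.95 = $42.26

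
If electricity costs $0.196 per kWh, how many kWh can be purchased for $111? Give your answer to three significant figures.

$111 / $0.196 per kWh = 566.3 kWh

566 kWh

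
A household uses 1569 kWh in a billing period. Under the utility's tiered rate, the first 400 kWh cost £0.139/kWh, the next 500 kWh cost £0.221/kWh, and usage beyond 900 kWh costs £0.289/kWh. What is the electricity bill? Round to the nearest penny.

£359.44

First 400 kWh × £0.139 = £55.60
Next 500 kWh × £0.221 = £110.50
Remaining 669 kWh × £0.289 = £193.34
Total = £359.44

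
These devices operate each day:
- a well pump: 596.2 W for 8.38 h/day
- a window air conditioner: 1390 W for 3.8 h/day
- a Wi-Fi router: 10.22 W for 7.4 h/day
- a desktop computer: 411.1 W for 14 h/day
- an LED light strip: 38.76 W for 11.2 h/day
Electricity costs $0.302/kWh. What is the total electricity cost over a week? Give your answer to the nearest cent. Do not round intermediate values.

well pump: 596.2 W × 8.38 h × 7 d = 34,973 Wh = 34.97 kWh
window air conditioner: 1390 W × 3.8 h × 7 d = 36,974 Wh = 36.97 kWh
Wi-Fi router: 10.22 W × 7.4 h × 7 d = 529 Wh = 0.5294 kWh
desktop computer: 411.1 W × 14 h × 7 d = 40,288 Wh = 40.29 kWh
LED light strip: 38.76 W × 11.2 h × 7 d = 3,039 Wh = 3.039 kWh
Total energy = 34.97 + 36.97 + 0.5294 + 40.29 + 3.039 = 115.8 kWh
Cost = 115.8 kWh × $0.302 = $34.97

$34.97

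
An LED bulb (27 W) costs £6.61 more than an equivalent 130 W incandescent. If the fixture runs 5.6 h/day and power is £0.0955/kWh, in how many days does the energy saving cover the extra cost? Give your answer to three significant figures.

120 days

Power saved = 130 − 27 = 103 W
Daily energy saved = 103 W × 5.6 h = 576.8 Wh = 0.5768 kWh
Daily savings = 0.5768 × £0.0955 = £0.0551
Payback = £6.61 / £0.0551 per day = 120 days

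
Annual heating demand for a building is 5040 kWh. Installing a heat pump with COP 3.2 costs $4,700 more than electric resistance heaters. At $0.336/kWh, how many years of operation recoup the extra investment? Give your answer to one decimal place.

4.0 years

Resistance: 5040 kWh × $0.336 = $1,693.44/yr
Heat pump: 5040 / 3.2 = 1575 kWh in → × $0.336 = $529.20/yr
Annual savings = $1,164.24
Payback = $4,700 / $1,164.24 = 4.04 years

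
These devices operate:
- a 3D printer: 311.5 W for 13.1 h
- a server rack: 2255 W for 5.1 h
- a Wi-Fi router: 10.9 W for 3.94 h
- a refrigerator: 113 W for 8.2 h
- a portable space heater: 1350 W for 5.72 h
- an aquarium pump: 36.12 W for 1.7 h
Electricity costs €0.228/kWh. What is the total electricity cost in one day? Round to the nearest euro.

€6

3D printer: 311.5 W × 13.1 h = 4,081 Wh = 4.081 kWh
server rack: 2255 W × 5.1 h = 11,500 Wh = 11.5 kWh
Wi-Fi router: 10.9 W × 3.94 h = 43 Wh = 0.04295 kWh
refrigerator: 113 W × 8.2 h = 927 Wh = 0.9266 kWh
portable space heater: 1350 W × 5.72 h = 7,722 Wh = 7.722 kWh
aquarium pump: 36.12 W × 1.7 h = 61 Wh = 0.0614 kWh
Total energy = 4.081 + 11.5 + 0.04295 + 0.9266 + 7.722 + 0.0614 = 24.33 kWh
Cost = 24.33 kWh × €0.228 = €5.55 ≈ €6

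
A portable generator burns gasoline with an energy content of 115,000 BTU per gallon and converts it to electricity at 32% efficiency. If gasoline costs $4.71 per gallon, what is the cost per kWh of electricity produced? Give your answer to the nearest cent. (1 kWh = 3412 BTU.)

$0.44

Electrical output per gallon = 115,000 BTU × 0.32 / 3412 BTU/kWh = 10.79 kWh
Cost per kWh = $4.71 / 10.79 kWh = $0.437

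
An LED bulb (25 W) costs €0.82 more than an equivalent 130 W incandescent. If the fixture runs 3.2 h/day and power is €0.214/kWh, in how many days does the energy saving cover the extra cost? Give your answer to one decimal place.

Power saved = 130 − 25 = 105 W
Daily energy saved = 105 W × 3.2 h = 336 Wh = 0.336 kWh
Daily savings = 0.336 × €0.214 = €0.0719
Payback = €0.82 / €0.0719 per day = 11.4 days

11.4 days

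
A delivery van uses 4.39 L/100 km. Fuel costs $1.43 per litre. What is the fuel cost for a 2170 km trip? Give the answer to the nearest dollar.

$136

Fuel = 4.39 L/100 km × 2170 km / 100 = 95.26 L
Cost = 95.26 L × $1.43/L = $136.23 ≈ $136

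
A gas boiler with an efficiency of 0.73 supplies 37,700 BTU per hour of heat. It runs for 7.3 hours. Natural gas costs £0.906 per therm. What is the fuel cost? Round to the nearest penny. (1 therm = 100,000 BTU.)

£3.42

Heat delivered = 37,700 BTU/h × 7.3 h = 275,210 BTU
Gas input = 275,210 / 0.73 = 377,000 BTU
= 377,000 / 100,000 = 3.77 therm
Cost = 3.77 × £0.906/therm = £3.42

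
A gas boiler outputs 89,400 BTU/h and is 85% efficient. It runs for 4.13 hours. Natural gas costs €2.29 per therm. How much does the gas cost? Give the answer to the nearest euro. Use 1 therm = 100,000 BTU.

€10

Heat delivered = 89,400 BTU/h × 4.13 h = 369,222 BTU
Gas input = 369,222 / 0.85 = 434,379 BTU
= 434,379 / 100,000 = 4.344 therm
Cost = 4.344 × €2.29/therm = €9.95 ≈ €10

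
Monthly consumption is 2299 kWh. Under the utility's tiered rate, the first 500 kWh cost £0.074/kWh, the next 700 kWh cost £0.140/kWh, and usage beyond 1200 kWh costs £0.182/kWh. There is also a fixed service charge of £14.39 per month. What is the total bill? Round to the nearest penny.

First 500 kWh × £0.074 = £37.00
Next 700 kWh × £0.140 = £98.00
Remaining 1099 kWh × £0.182 = £200.02
Energy charge = £335.02; + service £14.39 = £349.41

£349.41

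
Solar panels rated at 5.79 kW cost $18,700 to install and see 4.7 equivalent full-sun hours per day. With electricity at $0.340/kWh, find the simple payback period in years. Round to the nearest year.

Daily generation = 5.79 kW × 4.7 h = 27.21 kWh
Annual generation = 27.21 × 365 = 9932.7 kWh
Annual savings = 9932.7 × $0.340 = $3,377.13
Payback = $18,700 / $3,377.13 = 5.54 years

6 years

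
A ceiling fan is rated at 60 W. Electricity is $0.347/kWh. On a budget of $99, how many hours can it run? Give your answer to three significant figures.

4760 h

Energy budget = $99 / $0.347 per kWh = 285.3 kWh = 285,303 Wh
Runtime = 285,303 Wh / 60 W = 4,755 h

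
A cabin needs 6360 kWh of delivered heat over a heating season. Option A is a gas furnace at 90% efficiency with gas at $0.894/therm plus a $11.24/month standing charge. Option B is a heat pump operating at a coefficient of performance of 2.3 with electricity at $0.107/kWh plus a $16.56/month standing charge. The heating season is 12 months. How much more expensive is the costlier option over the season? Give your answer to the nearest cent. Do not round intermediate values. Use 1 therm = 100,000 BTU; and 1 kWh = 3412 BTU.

$144.16

Heat load = 6360 kWh × 3412 = 21,700,320 BTU
Gas: input = 21,700,320 / 0.90 = 24,111,467 BTU = 241.1 therm → 241.1 × $0.894 = $215.56; + 12 × $11.24 standing = $350.44
Heat pump: 21,700,320 BTU / 3412 = 6,360 kWh heat; / 2.3 = 2,765 kWh in → × $0.107 = $295.88; + 12 × $16.56 standing = $494.60
Difference = |$350.44 − $494.60| = $144.16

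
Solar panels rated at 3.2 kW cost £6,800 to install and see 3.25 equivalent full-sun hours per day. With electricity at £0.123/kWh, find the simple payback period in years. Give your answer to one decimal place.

Daily generation = 3.2 kW × 3.25 h = 10.4 kWh
Annual generation = 10.4 × 365 = 3796 kWh
Annual savings = 3796 × £0.123 = £466.91
Payback = £6,800 / £466.91 = 14.6 years

14.6 years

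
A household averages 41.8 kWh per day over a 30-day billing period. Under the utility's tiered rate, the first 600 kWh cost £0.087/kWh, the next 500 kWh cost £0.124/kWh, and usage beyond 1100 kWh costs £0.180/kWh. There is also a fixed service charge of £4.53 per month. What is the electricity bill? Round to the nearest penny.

£146.45

Usage = 41.8 kWh/day × 30 days = 1254 kWh
First 600 kWh × £0.087 = £52.20
Next 500 kWh × £0.124 = £62.00
Remaining 154 kWh × £0.180 = £27.72
Energy charge = £141.92; + service £4.53 = £146.45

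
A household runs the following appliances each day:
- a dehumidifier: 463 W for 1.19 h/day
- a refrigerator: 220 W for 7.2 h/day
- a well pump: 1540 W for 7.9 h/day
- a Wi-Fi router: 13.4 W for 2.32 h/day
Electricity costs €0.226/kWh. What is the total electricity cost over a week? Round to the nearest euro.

€23

dehumidifier: 463 W × 1.19 h × 7 d = 3,857 Wh = 3.857 kWh
refrigerator: 220 W × 7.2 h × 7 d = 11,088 Wh = 11.09 kWh
well pump: 1540 W × 7.9 h × 7 d = 85,162 Wh = 85.16 kWh
Wi-Fi router: 13.4 W × 2.32 h × 7 d = 218 Wh = 0.2176 kWh
Total energy = 3.857 + 11.09 + 85.16 + 0.2176 = 100.3 kWh
Cost = 100.3 kWh × €0.226 = €22.67 ≈ €23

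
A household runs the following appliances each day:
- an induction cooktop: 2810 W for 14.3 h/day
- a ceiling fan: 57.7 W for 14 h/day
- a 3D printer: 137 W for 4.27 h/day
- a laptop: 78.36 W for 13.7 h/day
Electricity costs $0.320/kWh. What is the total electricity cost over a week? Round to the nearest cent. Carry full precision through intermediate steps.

$95.53

induction cooktop: 2810 W × 14.3 h × 7 d = 281,281 Wh = 281.3 kWh
ceiling fan: 57.7 W × 14 h × 7 d = 5,655 Wh = 5.655 kWh
3D printer: 137 W × 4.27 h × 7 d = 4,095 Wh = 4.095 kWh
laptop: 78.36 W × 13.7 h × 7 d = 7,515 Wh = 7.515 kWh
Total energy = 281.3 + 5.655 + 4.095 + 7.515 = 298.5 kWh
Cost = 298.5 kWh × $0.320 = $95.53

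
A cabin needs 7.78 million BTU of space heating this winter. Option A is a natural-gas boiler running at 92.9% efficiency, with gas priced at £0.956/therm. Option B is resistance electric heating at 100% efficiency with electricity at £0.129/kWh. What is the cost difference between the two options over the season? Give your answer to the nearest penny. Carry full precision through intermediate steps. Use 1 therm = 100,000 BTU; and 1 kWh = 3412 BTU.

Heat load = 7.78 × 10⁶ BTU = 7,780,000 BTU
Gas: input = 7,780,000 / 0.929 = 8,374,596 BTU = 83.75 therm → 83.75 × £0.956 = £80.06
Electric: 7,780,000 BTU / 3412 = 2,280 kWh → × £0.129 = £294.14
Difference = |£80.06 − £294.14| = £214.08

£214.08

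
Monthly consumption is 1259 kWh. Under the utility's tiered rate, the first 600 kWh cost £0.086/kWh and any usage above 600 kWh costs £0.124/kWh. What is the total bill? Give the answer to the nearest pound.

First 600 kWh × £0.086 = £51.60
Remaining 659 kWh × £0.124 = £81.72
Total = £133.32 ≈ £133

£133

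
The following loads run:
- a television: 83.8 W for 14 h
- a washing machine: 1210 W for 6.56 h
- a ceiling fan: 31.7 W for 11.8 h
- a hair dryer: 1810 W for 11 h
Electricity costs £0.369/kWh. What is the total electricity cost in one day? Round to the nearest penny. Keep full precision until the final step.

television: 83.8 W × 14 h = 1,173 Wh = 1.173 kWh
washing machine: 1210 W × 6.56 h = 7,938 Wh = 7.938 kWh
ceiling fan: 31.7 W × 11.8 h = 374 Wh = 0.3741 kWh
hair dryer: 1810 W × 11 h = 19,910 Wh = 19.91 kWh
Total energy = 1.173 + 7.938 + 0.3741 + 19.91 = 29.39 kWh
Cost = 29.39 kWh × £0.369 = £10.85

£10.85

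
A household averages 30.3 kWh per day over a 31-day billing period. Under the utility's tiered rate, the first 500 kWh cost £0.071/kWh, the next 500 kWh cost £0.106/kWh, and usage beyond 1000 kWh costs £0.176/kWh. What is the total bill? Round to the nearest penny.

£82.07

Usage = 30.3 kWh/day × 31 days = 939.3 kWh
First 500 kWh × £0.071 = £35.50
Next 439.3 kWh × £0.106 = £46.57
Remaining tier: 0 kWh (not reached)
Total = £82.07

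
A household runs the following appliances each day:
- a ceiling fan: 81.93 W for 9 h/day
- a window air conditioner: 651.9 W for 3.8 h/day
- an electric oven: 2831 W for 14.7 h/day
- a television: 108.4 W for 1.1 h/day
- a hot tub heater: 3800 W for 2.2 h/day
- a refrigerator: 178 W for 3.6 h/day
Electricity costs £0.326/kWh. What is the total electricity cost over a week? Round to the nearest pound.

£123

ceiling fan: 81.93 W × 9 h × 7 d = 5,162 Wh = 5.162 kWh
window air conditioner: 651.9 W × 3.8 h × 7 d = 17,341 Wh = 17.34 kWh
electric oven: 2831 W × 14.7 h × 7 d = 291,310 Wh = 291.3 kWh
television: 108.4 W × 1.1 h × 7 d = 835 Wh = 0.8347 kWh
hot tub heater: 3800 W × 2.2 h × 7 d = 58,520 Wh = 58.52 kWh
refrigerator: 178 W × 3.6 h × 7 d = 4,486 Wh = 4.486 kWh
Total energy = 5.162 + 17.34 + 291.3 + 0.8347 + 58.52 + 4.486 = 377.7 kWh
Cost = 377.7 kWh × £0.326 = £123.11 ≈ £123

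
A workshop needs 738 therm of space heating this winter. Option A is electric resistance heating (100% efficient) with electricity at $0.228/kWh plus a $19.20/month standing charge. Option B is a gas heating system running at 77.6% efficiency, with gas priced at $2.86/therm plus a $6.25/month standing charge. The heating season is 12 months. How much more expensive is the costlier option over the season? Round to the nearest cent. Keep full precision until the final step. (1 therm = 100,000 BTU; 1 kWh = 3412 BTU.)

$2366.99

Heat load = 738 therm × 100,000 = 73,800,000 BTU
Gas: input = 73,800,000 / 0.776 = 95,103,093 BTU = 951 therm → 951 × $2.86 = $2,719.95; + 12 × $6.25 standing = $2,794.95
Electric: 73,800,000 BTU / 3412 = 21,630 kWh → × $0.228 = $4,931.54; + 12 × $19.20 standing = $5,161.94
Difference = |$2,794.95 − $5,161.94| = $2,366.99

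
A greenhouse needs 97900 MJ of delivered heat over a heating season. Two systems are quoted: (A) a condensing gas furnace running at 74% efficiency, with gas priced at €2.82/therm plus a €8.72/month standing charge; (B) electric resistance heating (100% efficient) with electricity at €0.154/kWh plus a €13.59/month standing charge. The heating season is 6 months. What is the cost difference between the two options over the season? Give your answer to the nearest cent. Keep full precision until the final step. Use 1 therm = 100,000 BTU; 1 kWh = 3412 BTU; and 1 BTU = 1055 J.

Heat load = 97900 MJ = 97,900,000,000 J / 1055 = 92,796,209 BTU
Gas: input = 92,796,209 / 0.74 = 125,400,282 BTU = 1,254 therm → 1,254 × €2.82 = €3,536.29; + 6 × €8.72 standing = €3,588.61
Electric: 92,796,209 BTU / 3412 = 27,200 kWh → × €0.154 = €4,188.34; + 6 × €13.59 standing = €4,269.88
Difference = |€3,588.61 − €4,269.88| = €681.27

€681.27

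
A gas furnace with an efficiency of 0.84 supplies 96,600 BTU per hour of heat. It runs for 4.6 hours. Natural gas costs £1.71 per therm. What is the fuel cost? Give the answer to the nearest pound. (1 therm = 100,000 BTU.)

Heat delivered = 96,600 BTU/h × 4.6 h = 444,360 BTU
Gas input = 444,360 / 0.84 = 529,000 BTU
= 529,000 / 100,000 = 5.29 therm
Cost = 5.29 × £1.71/therm = £9.05 ≈ £9

£9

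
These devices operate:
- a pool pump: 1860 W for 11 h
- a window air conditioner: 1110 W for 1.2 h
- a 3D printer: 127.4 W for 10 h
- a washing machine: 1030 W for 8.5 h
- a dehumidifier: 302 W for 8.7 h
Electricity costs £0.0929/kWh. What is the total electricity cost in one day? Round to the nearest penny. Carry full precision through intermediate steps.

£3.20

pool pump: 1860 W × 11 h = 20,460 Wh = 20.46 kWh
window air conditioner: 1110 W × 1.2 h = 1,332 Wh = 1.332 kWh
3D printer: 127.4 W × 10 h = 1,274 Wh = 1.274 kWh
washing machine: 1030 W × 8.5 h = 8,755 Wh = 8.755 kWh
dehumidifier: 302 W × 8.7 h = 2,627 Wh = 2.627 kWh
Total energy = 20.46 + 1.332 + 1.274 + 8.755 + 2.627 = 34.45 kWh
Cost = 34.45 kWh × £0.0929 = £3.20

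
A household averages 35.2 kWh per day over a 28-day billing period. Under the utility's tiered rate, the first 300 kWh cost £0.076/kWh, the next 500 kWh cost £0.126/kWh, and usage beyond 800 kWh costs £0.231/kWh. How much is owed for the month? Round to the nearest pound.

£129

Usage = 35.2 kWh/day × 28 days = 985.6 kWh
First 300 kWh × £0.076 = £22.80
Next 500 kWh × £0.126 = £63.00
Remaining 185.6 kWh × £0.231 = £42.87
Total = £128.67 ≈ £129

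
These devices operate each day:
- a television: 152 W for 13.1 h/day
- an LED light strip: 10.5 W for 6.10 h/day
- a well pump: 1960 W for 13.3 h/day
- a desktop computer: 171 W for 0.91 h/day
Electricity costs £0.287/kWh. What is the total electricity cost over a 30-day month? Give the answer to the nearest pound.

television: 152 W × 13.1 h × 30 d = 59,736 Wh = 59.74 kWh
LED light strip: 10.5 W × 6.10 h × 30 d = 1,922 Wh = 1.921 kWh
well pump: 1960 W × 13.3 h × 30 d = 782,040 Wh = 782 kWh
desktop computer: 171 W × 0.91 h × 30 d = 4,668 Wh = 4.668 kWh
Total energy = 59.74 + 1.921 + 782 + 4.668 = 848.4 kWh
Cost = 848.4 kWh × £0.287 = £243.48 ≈ £243

£243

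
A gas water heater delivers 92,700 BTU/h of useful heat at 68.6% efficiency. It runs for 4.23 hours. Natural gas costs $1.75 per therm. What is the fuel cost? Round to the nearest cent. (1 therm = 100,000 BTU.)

$10.00

Heat delivered = 92,700 BTU/h × 4.23 h = 392,121 BTU
Gas input = 392,121 / 0.686 = 571,605 BTU
= 571,605 / 100,000 = 5.716 therm
Cost = 5.716 × $1.75/therm = $10.00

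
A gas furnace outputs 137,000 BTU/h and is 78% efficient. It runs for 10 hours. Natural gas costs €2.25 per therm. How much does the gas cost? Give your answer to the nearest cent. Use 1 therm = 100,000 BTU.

€39.52

Heat delivered = 137,000 BTU/h × 10 h = 1,370,000 BTU
Gas input = 1,370,000 / 0.78 = 1,756,410 BTU
= 1,756,410 / 100,000 = 17.56 therm
Cost = 17.56 × €2.25/therm = €39.52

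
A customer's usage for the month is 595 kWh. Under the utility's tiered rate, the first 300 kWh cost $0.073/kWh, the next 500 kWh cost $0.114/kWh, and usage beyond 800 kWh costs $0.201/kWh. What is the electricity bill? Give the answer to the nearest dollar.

First 300 kWh × $0.073 = $21.90
Next 295 kWh × $0.114 = $33.63
Remaining tier: 0 kWh (not reached)
Total = $55.53 ≈ $56

$56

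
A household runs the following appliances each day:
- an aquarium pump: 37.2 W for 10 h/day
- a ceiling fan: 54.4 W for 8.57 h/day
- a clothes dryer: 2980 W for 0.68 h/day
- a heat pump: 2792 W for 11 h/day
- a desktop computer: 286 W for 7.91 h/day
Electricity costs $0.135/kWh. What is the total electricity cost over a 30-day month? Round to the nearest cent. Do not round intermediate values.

$145.15

aquarium pump: 37.2 W × 10 h × 30 d = 11,160 Wh = 11.16 kWh
ceiling fan: 54.4 W × 8.57 h × 30 d = 13,986 Wh = 13.99 kWh
clothes dryer: 2980 W × 0.68 h × 30 d = 60,792 Wh = 60.79 kWh
heat pump: 2792 W × 11 h × 30 d = 921,360 Wh = 921.4 kWh
desktop computer: 286 W × 7.91 h × 30 d = 67,868 Wh = 67.87 kWh
Total energy = 11.16 + 13.99 + 60.79 + 921.4 + 67.87 = 1,075 kWh
Cost = 1,075 kWh × $0.135 = $145.15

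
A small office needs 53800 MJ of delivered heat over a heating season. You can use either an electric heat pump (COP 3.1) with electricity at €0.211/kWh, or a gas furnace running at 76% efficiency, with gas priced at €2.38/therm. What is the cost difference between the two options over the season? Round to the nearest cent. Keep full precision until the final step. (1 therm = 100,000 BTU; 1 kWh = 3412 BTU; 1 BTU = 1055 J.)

€579.67

Heat load = 53800 MJ = 53,800,000,000 J / 1055 = 50,995,261 BTU
Gas: input = 50,995,261 / 0.76 = 67,099,027 BTU = 671 therm → 671 × €2.38 = €1,596.96
Heat pump: 50,995,261 BTU / 3412 = 14,950 kWh heat; / 3.1 = 4,821 kWh in → × €0.211 = €1,017.28
Difference = |€1,596.96 − €1,017.28| = €579.67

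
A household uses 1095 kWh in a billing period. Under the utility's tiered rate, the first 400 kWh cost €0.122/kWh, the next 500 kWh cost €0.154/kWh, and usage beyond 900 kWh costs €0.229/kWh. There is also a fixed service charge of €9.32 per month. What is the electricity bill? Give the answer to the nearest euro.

€180

First 400 kWh × €0.122 = €48.80
Next 500 kWh × €0.154 = €77.00
Remaining 195 kWh × €0.229 = €44.66
Energy charge = €170.45; + service €9.32 = €179.77 ≈ €180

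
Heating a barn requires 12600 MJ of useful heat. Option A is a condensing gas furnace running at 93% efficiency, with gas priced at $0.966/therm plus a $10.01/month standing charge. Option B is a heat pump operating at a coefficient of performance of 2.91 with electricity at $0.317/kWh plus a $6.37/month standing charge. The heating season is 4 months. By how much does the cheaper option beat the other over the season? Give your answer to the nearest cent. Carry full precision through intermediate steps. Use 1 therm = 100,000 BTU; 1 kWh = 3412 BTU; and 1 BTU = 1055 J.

Heat load = 12600 MJ = 12,600,000,000 J / 1055 = 11,943,128 BTU
Gas: input = 11,943,128 / 0.930 = 12,842,073 BTU = 128.4 therm → 128.4 × $0.966 = $124.05; + 4 × $10.01 standing = $164.09
Heat pump: 11,943,128 BTU / 3412 = 3,500 kWh heat; / 2.91 = 1,203 kWh in → × $0.317 = $381.31; + 4 × $6.37 standing = $406.79
Difference = |$164.09 − $406.79| = $242.69

$242.69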